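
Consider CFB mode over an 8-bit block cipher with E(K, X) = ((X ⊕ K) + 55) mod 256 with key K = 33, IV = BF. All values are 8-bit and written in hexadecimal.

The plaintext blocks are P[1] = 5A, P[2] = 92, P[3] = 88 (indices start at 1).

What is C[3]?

CFB encryption: C_i = P_i ⊕ E(K, C_{i−1}), with C_{0} = IV.
C[1]: E(K, BF) = E1; 5A ⊕ E1 = BB.
C[2]: E(K, BB) = DD; 92 ⊕ DD = 4F.
C[3]: E(K, 4F) = D1; 88 ⊕ D1 = 59.

C[3] = 59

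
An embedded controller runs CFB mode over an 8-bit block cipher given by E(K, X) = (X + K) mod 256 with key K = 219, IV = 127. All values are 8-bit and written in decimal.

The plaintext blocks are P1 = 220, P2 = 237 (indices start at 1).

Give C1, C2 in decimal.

C1 = 134, C2 = 140

CFB encryption: C_i = P_i ⊕ E(K, C_{i−1}), with C_{0} = IV.
C1: E(K, 127) = 90; 220 ⊕ 90 = 134.
C2: E(K, 134) = 97; 237 ⊕ 97 = 140.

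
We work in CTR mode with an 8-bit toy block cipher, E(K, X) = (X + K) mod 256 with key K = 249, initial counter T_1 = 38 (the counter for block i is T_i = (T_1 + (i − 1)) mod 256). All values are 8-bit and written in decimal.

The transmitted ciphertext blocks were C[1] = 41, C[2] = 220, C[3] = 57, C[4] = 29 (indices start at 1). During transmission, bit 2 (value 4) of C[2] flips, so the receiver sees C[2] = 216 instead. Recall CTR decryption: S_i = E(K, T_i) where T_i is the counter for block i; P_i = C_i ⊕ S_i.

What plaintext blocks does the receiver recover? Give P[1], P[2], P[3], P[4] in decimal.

P[1] = 54, P[2] = 248, P[3] = 24, P[4] = 63

Only C[2] changed, to 216. In CTR, a change in C_i flips the same bit in P_i only; the keystream is unaffected. Decrypting the received ciphertext:
P[1]: T = 38, S = E(K, T) = 31; 41 ⊕ 31 = 54.
P[2]: T = 39, S = E(K, T) = 32; 216 ⊕ 32 = 248.
P[3]: T = 40, S = E(K, T) = 33; 57 ⊕ 33 = 24.
P[4]: T = 41, S = E(K, T) = 34; 29 ⊕ 34 = 63.
Blocks that differ from the original plaintext: P[2].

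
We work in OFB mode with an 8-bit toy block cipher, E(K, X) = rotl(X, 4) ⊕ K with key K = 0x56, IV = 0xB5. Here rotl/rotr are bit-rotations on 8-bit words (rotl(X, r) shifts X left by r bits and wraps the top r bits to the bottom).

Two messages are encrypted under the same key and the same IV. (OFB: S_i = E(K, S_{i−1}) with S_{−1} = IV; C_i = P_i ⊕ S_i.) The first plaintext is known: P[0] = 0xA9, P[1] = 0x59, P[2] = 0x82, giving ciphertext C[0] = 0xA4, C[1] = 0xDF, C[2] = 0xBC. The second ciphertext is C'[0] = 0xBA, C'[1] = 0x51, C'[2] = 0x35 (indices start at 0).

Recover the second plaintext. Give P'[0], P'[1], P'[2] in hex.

P'[0] = 0xB7, P'[1] = 0xD7, P'[2] = 0x0B

In OFB with a reused IV, both messages share the same keystream S_i, so C_i ⊕ C'_i = P_i ⊕ P'_i and thus P'_i = P_i ⊕ C_i ⊕ C'_i.
P'[0]: 0xA9 ⊕ 0xA4 ⊕ 0xBA = 0xB7.
P'[1]: 0x59 ⊕ 0xDF ⊕ 0x51 = 0xD7.
P'[2]: 0x82 ⊕ 0xBC ⊕ 0x35 = 0x0B.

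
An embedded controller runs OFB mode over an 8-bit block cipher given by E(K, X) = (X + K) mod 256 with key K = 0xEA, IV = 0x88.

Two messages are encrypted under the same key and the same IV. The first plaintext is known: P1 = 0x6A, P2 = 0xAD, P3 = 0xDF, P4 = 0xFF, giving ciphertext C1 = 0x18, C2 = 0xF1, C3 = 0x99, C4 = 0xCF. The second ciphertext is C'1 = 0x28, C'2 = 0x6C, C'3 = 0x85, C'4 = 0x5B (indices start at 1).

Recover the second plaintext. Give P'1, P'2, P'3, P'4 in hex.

In OFB with a reused IV, both messages share the same keystream S_i, so C_i ⊕ C'_i = P_i ⊕ P'_i and thus P'_i = P_i ⊕ C_i ⊕ C'_i.
P'1: 0x6A ⊕ 0x18 ⊕ 0x28 = 0x5A.
P'2: 0xAD ⊕ 0xF1 ⊕ 0x6C = 0x30.
P'3: 0xDF ⊕ 0x99 ⊕ 0x85 = 0xC3.
P'4: 0xFF ⊕ 0xCF ⊕ 0x5B = 0x6B.

P'1 = 0x5A, P'2 = 0x30, P'3 = 0xC3, P'4 = 0x6B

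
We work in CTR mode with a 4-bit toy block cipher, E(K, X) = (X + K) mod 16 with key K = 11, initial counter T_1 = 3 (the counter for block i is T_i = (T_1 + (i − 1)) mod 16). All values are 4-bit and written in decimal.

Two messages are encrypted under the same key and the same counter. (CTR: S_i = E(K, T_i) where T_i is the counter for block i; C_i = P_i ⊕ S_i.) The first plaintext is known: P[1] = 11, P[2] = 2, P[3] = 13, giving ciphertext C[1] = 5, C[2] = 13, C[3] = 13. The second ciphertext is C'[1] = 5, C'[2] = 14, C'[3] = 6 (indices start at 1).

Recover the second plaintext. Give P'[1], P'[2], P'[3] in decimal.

P'[1] = 11, P'[2] = 1, P'[3] = 6

In CTR with a reused counter, both messages share the same keystream S_i, so C_i ⊕ C'_i = P_i ⊕ P'_i and thus P'_i = P_i ⊕ C_i ⊕ C'_i.
P'[1]: 11 ⊕ 5 ⊕ 5 = 11.
P'[2]: 2 ⊕ 13 ⊕ 14 = 1.
P'[3]: 13 ⊕ 13 ⊕ 6 = 6.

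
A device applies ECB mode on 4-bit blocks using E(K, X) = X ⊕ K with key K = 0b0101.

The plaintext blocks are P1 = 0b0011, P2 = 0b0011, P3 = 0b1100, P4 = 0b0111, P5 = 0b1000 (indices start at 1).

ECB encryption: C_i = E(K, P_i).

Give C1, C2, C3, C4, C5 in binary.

C1 = 0b0110, C2 = 0b0110, C3 = 0b1001, C4 = 0b0010, C5 = 0b1101

C1: E(K, 0b0011) = 0b0110.
C2: E(K, 0b0011) = 0b0110.
C3: E(K, 0b1100) = 0b1001.
C4: E(K, 0b0111) = 0b0010.
C5: E(K, 0b1000) = 0b1101.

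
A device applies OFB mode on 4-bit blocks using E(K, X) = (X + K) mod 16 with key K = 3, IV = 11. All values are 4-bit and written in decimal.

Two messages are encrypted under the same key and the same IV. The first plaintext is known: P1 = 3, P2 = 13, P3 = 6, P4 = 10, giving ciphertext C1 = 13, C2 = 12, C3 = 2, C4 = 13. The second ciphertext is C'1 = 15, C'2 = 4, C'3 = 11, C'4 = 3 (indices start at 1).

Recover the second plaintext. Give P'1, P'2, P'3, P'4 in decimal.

P'1 = 1, P'2 = 5, P'3 = 15, P'4 = 4

In OFB with a reused IV, both messages share the same keystream S_i, so C_i ⊕ C'_i = P_i ⊕ P'_i and thus P'_i = P_i ⊕ C_i ⊕ C'_i.
P'1: 3 ⊕ 13 ⊕ 15 = 1.
P'2: 13 ⊕ 12 ⊕ 4 = 5.
P'3: 6 ⊕ 2 ⊕ 11 = 15.
P'4: 10 ⊕ 13 ⊕ 3 = 4.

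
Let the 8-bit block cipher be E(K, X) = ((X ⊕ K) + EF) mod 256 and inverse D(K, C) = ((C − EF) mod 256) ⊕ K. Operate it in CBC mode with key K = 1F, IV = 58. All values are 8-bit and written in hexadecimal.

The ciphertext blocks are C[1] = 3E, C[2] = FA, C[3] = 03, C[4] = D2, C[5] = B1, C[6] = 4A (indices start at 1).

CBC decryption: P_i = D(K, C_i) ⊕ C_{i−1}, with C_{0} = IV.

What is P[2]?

P[2] = 2A

P[2]: D(K, FA) = 14; 14 ⊕ 3E = 2A.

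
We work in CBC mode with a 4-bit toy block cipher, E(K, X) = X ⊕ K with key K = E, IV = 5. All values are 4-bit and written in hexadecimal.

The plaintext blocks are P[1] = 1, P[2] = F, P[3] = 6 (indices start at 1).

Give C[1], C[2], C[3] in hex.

CBC encryption: C_i = E(K, P_i ⊕ C_{i−1}), with C_{0} = IV.
C[1]: P[1] ⊕ 5 = 4; E(K, 4) = A.
C[2]: P[2] ⊕ A = 5; E(K, 5) = B.
C[3]: P[3] ⊕ B = D; E(K, D) = 3.

C[1] = A, C[2] = B, C[3] = 3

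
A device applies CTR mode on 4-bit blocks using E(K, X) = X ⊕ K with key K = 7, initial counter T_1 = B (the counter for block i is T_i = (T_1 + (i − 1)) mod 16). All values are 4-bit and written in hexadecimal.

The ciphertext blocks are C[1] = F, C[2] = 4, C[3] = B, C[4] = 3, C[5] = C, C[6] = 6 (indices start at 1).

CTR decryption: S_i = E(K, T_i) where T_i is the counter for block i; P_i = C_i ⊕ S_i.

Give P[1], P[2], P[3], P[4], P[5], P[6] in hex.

P[1] = 3, P[2] = F, P[3] = 1, P[4] = A, P[5] = 4, P[6] = 1

P[1]: T = B, S = E(K, T) = C; F ⊕ C = 3.
P[2]: T = C, S = E(K, T) = B; 4 ⊕ B = F.
P[3]: T = D, S = E(K, T) = A; B ⊕ A = 1.
P[4]: T = E, S = E(K, T) = 9; 3 ⊕ 9 = A.
P[5]: T = F, S = E(K, T) = 8; C ⊕ 8 = 4.
P[6]: T = 0, S = E(K, T) = 7; 6 ⊕ 7 = 1.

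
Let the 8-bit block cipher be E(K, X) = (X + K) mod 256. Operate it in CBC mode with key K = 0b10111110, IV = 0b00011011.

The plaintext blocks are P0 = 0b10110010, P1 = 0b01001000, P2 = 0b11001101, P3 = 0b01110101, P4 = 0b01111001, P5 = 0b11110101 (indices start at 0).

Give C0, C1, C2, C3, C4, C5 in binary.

CBC encryption: C_i = E(K, P_i ⊕ C_{i−1}), with C_{−1} = IV.
C0: P0 ⊕ 0b00011011 = 0b10101001; E(K, 0b10101001) = 0b01100111.
C1: P1 ⊕ 0b01100111 = 0b00101111; E(K, 0b00101111) = 0b11101101.
C2: P2 ⊕ 0b11101101 = 0b00100000; E(K, 0b00100000) = 0b11011110.
C3: P3 ⊕ 0b11011110 = 0b10101011; E(K, 0b10101011) = 0b01101001.
C4: P4 ⊕ 0b01101001 = 0b00010000; E(K, 0b00010000) = 0b11001110.
C5: P5 ⊕ 0b11001110 = 0b00111011; E(K, 0b00111011) = 0b11111001.

C0 = 0b01100111, C1 = 0b11101101, C2 = 0b11011110, C3 = 0b01101001, C4 = 0b11001110, C5 = 0b11111001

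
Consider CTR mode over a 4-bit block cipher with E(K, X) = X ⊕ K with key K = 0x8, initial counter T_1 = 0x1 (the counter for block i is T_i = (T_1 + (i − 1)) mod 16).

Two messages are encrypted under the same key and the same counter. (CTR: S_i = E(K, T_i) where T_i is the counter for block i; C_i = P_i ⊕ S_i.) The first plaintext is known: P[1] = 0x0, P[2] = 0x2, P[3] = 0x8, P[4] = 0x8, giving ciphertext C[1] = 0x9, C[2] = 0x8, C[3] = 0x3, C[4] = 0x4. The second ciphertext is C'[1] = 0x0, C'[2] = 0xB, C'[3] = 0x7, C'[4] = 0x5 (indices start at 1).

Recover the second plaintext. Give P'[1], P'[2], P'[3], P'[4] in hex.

In CTR with a reused counter, both messages share the same keystream S_i, so C_i ⊕ C'_i = P_i ⊕ P'_i and thus P'_i = P_i ⊕ C_i ⊕ C'_i.
P'[1]: 0x0 ⊕ 0x9 ⊕ 0x0 = 0x9.
P'[2]: 0x2 ⊕ 0x8 ⊕ 0xB = 0x1.
P'[3]: 0x8 ⊕ 0x3 ⊕ 0x7 = 0xC.
P'[4]: 0x8 ⊕ 0x4 ⊕ 0x5 = 0x9.

P'[1] = 0x9, P'[2] = 0x1, P'[3] = 0xC, P'[4] = 0x9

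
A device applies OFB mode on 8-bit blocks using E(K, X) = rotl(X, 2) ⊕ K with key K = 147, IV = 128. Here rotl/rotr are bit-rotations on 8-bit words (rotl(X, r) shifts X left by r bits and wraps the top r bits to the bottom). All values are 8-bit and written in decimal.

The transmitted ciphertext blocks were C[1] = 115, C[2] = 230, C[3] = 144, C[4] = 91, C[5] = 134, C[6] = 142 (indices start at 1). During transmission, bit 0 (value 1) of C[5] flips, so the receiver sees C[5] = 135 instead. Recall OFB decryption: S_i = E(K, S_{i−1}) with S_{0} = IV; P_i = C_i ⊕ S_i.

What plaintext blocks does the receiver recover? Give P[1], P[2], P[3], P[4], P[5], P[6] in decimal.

P[1] = 226, P[2] = 51, P[3] = 84, P[4] = 219, P[5] = 22, P[6] = 91

Only C[5] changed, to 135. In OFB, a change in C_i flips the same bit in P_i only; the keystream is unaffected. Decrypting the received ciphertext:
P[1]: S = E(K, 128) = 145; 115 ⊕ 145 = 226.
P[2]: S = E(K, 145) = 213; 230 ⊕ 213 = 51.
P[3]: S = E(K, 213) = 196; 144 ⊕ 196 = 84.
P[4]: S = E(K, 196) = 128; 91 ⊕ 128 = 219.
P[5]: S = E(K, 128) = 145; 135 ⊕ 145 = 22.
P[6]: S = E(K, 145) = 213; 142 ⊕ 213 = 91.
Blocks that differ from the original plaintext: P[5].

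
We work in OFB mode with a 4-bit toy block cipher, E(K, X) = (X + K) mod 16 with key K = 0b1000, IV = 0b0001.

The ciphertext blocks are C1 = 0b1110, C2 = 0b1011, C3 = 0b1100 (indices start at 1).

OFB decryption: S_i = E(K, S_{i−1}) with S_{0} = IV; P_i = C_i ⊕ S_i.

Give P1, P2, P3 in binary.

P1: S = E(K, 0b0001) = 0b1001; 0b1110 ⊕ 0b1001 = 0b0111.
P2: S = E(K, 0b1001) = 0b0001; 0b1011 ⊕ 0b0001 = 0b1010.
P3: S = E(K, 0b0001) = 0b1001; 0b1100 ⊕ 0b1001 = 0b0101.

P1 = 0b0111, P2 = 0b1010, P3 = 0b0101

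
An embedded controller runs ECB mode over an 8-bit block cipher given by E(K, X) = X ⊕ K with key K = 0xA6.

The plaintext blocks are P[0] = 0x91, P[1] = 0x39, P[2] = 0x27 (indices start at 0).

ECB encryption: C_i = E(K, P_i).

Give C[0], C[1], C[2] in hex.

C[0] = 0x37, C[1] = 0x9F, C[2] = 0x81

C[0]: E(K, 0x91) = 0x37.
C[1]: E(K, 0x39) = 0x9F.
C[2]: E(K, 0x27) = 0x81.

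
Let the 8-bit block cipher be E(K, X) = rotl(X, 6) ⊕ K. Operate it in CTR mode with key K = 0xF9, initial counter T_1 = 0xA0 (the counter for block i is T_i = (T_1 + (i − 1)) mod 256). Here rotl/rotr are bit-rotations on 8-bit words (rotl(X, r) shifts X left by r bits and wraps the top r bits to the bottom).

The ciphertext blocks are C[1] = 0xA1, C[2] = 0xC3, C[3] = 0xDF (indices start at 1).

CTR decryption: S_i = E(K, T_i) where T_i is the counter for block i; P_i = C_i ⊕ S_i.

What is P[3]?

P[3]: T = 0xA2, S = E(K, T) = 0x51; 0xDF ⊕ 0x51 = 0x8E.

P[3] = 0x8E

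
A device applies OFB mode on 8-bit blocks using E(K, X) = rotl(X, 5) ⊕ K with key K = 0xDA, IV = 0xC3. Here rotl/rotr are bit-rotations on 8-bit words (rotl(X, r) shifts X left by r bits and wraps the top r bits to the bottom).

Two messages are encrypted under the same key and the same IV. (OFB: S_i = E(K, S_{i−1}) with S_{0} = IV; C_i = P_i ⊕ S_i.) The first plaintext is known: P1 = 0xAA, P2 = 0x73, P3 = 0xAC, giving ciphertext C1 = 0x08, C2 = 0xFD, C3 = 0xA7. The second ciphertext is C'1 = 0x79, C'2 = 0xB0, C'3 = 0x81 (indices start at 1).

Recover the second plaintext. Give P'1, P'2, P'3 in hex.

P'1 = 0xDB, P'2 = 0x3E, P'3 = 0x8A

In OFB with a reused IV, both messages share the same keystream S_i, so C_i ⊕ C'_i = P_i ⊕ P'_i and thus P'_i = P_i ⊕ C_i ⊕ C'_i.
P'1: 0xAA ⊕ 0x08 ⊕ 0x79 = 0xDB.
P'2: 0x73 ⊕ 0xFD ⊕ 0xB0 = 0x3E.
P'3: 0xAC ⊕ 0xA7 ⊕ 0x81 = 0x8A.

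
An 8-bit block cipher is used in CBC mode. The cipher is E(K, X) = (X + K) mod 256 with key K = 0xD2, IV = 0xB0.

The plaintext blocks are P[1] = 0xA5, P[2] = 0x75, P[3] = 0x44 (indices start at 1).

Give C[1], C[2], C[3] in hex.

CBC encryption: C_i = E(K, P_i ⊕ C_{i−1}), with C_{0} = IV.
C[1]: P[1] ⊕ 0xB0 = 0x15; E(K, 0x15) = 0xE7.
C[2]: P[2] ⊕ 0xE7 = 0x92; E(K, 0x92) = 0x64.
C[3]: P[3] ⊕ 0x64 = 0x20; E(K, 0x20) = 0xF2.

C[1] = 0xE7, C[2] = 0x64, C[3] = 0xF2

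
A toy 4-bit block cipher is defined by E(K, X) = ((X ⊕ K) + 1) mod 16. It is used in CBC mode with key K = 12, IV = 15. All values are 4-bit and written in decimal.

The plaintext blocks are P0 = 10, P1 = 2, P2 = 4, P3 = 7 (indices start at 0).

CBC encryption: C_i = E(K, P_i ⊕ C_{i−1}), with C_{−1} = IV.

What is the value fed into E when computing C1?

C0: P0 ⊕ 15 = 5; E(K, 5) = 10.
C1: P1 ⊕ 10 = 8; E(K, 8) = 5.
So the input to E for block 1 is 8.

8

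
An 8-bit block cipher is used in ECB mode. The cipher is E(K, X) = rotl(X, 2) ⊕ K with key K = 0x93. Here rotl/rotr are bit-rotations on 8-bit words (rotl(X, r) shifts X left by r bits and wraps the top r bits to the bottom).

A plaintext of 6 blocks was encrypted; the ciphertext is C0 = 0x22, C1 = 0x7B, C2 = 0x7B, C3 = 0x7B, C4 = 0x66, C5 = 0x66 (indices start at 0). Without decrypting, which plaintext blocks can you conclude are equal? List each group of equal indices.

ECB encrypts each block independently with the same key, so equal ciphertext blocks imply equal plaintext blocks.
C1 = C2 = C3 = 0x7B, so P1 = P2 = P3.
C4 = C5 = 0x66, so P4 = P5.

P1 = P2 = P3; P4 = P5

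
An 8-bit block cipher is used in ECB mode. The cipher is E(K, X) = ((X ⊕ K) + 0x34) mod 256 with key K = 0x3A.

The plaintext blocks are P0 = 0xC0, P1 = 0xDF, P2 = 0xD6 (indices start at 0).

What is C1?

C1 = 0x19

ECB encryption: C_i = E(K, P_i).
C1: E(K, 0xDF) = 0x19.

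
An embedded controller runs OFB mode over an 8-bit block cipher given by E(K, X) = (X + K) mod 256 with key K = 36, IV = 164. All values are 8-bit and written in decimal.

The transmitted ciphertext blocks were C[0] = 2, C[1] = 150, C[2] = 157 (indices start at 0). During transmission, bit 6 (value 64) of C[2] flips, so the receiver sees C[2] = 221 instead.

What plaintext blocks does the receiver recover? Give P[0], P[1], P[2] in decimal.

OFB decryption: S_i = E(K, S_{i−1}) with S_{−1} = IV; P_i = C_i ⊕ S_i.
Only C[2] changed, to 221. In OFB, a change in C_i flips the same bit in P_i only; the keystream is unaffected. Decrypting the received ciphertext:
P[0]: S = E(K, 164) = 200; 2 ⊕ 200 = 202.
P[1]: S = E(K, 200) = 236; 150 ⊕ 236 = 122.
P[2]: S = E(K, 236) = 16; 221 ⊕ 16 = 205.
Blocks that differ from the original plaintext: P[2].

P[0] = 202, P[1] = 122, P[2] = 205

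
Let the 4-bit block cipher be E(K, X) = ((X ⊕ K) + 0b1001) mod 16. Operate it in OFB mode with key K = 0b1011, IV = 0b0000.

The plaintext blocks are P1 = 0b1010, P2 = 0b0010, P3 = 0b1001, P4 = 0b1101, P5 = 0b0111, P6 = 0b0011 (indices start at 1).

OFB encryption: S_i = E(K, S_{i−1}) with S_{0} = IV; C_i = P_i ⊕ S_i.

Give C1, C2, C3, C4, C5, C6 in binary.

C1 = 0b1110, C2 = 0b1010, C3 = 0b0101, C4 = 0b1101, C5 = 0b0011, C6 = 0b1011

C1: S = E(K, 0b0000) = 0b0100; 0b1010 ⊕ 0b0100 = 0b1110.
C2: S = E(K, 0b0100) = 0b1000; 0b0010 ⊕ 0b1000 = 0b1010.
C3: S = E(K, 0b1000) = 0b1100; 0b1001 ⊕ 0b1100 = 0b0101.
C4: S = E(K, 0b1100) = 0b0000; 0b1101 ⊕ 0b0000 = 0b1101.
C5: S = E(K, 0b0000) = 0b0100; 0b0111 ⊕ 0b0100 = 0b0011.
C6: S = E(K, 0b0100) = 0b1000; 0b0011 ⊕ 0b1000 = 0b1011.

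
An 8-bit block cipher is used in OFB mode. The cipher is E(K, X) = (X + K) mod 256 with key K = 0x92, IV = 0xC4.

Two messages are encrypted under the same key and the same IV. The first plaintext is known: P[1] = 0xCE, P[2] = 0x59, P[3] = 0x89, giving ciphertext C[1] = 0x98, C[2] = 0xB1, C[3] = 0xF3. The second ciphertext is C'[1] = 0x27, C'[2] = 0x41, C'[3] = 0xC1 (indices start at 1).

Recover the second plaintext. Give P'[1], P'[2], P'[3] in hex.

In OFB with a reused IV, both messages share the same keystream S_i, so C_i ⊕ C'_i = P_i ⊕ P'_i and thus P'_i = P_i ⊕ C_i ⊕ C'_i.
P'[1]: 0xCE ⊕ 0x98 ⊕ 0x27 = 0x71.
P'[2]: 0x59 ⊕ 0xB1 ⊕ 0x41 = 0xA9.
P'[3]: 0x89 ⊕ 0xF3 ⊕ 0xC1 = 0xBB.

P'[1] = 0x71, P'[2] = 0xA9, P'[3] = 0xBB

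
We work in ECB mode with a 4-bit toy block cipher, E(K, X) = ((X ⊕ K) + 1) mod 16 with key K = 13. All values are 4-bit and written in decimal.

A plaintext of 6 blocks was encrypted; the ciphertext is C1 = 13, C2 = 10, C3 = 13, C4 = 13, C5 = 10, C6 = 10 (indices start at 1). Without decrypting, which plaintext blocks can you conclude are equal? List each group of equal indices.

P1 = P3 = P4; P2 = P5 = P6

ECB encrypts each block independently with the same key, so equal ciphertext blocks imply equal plaintext blocks.
C1 = C3 = C4 = 13, so P1 = P3 = P4.
C2 = C5 = C6 = 10, so P2 = P5 = P6.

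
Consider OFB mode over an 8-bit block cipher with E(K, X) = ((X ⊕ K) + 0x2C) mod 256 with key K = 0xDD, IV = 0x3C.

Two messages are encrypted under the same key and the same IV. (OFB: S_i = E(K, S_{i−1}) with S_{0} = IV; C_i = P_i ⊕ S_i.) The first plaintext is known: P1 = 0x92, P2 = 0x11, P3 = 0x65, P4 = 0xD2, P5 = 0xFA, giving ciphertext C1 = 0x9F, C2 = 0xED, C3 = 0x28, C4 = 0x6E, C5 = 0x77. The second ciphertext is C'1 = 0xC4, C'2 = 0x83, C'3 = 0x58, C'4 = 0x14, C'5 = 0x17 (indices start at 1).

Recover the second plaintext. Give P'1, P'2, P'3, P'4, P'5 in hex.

In OFB with a reused IV, both messages share the same keystream S_i, so C_i ⊕ C'_i = P_i ⊕ P'_i and thus P'_i = P_i ⊕ C_i ⊕ C'_i.
P'1: 0x92 ⊕ 0x9F ⊕ 0xC4 = 0xC9.
P'2: 0x11 ⊕ 0xED ⊕ 0x83 = 0x7F.
P'3: 0x65 ⊕ 0x28 ⊕ 0x58 = 0x15.
P'4: 0xD2 ⊕ 0x6E ⊕ 0x14 = 0xA8.
P'5: 0xFA ⊕ 0x77 ⊕ 0x17 = 0x9A.

P'1 = 0xC9, P'2 = 0x7F, P'3 = 0x15, P'4 = 0xA8, P'5 = 0x9A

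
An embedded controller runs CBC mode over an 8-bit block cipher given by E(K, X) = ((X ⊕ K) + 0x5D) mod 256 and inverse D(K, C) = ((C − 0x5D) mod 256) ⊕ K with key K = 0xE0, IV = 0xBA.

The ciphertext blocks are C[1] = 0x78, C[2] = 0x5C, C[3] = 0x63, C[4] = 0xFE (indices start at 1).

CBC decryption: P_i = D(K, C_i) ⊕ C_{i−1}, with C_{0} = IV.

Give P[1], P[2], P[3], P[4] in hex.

P[1]: D(K, 0x78) = 0xFB; 0xFB ⊕ 0xBA = 0x41.
P[2]: D(K, 0x5C) = 0x1F; 0x1F ⊕ 0x78 = 0x67.
P[3]: D(K, 0x63) = 0xE6; 0xE6 ⊕ 0x5C = 0xBA.
P[4]: D(K, 0xFE) = 0x41; 0x41 ⊕ 0x63 = 0x22.

P[1] = 0x41, P[2] = 0x67, P[3] = 0xBA, P[4] = 0x22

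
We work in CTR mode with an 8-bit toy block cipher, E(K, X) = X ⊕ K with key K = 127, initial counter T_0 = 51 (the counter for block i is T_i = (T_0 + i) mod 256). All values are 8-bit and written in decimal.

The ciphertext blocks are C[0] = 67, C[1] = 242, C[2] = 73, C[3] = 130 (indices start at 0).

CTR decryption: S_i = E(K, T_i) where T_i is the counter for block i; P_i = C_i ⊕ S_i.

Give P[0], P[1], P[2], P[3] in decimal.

P[0]: T = 51, S = E(K, T) = 76; 67 ⊕ 76 = 15.
P[1]: T = 52, S = E(K, T) = 75; 242 ⊕ 75 = 185.
P[2]: T = 53, S = E(K, T) = 74; 73 ⊕ 74 = 3.
P[3]: T = 54, S = E(K, T) = 73; 130 ⊕ 73 = 203.

P[0] = 15, P[1] = 185, P[2] = 3, P[3] = 203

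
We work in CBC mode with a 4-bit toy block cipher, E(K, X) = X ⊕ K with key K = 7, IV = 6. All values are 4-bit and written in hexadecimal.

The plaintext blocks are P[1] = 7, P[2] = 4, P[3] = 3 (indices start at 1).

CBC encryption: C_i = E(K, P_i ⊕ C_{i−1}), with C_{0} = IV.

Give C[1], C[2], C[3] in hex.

C[1]: P[1] ⊕ 6 = 1; E(K, 1) = 6.
C[2]: P[2] ⊕ 6 = 2; E(K, 2) = 5.
C[3]: P[3] ⊕ 5 = 6; E(K, 6) = 1.

C[1] = 6, C[2] = 5, C[3] = 1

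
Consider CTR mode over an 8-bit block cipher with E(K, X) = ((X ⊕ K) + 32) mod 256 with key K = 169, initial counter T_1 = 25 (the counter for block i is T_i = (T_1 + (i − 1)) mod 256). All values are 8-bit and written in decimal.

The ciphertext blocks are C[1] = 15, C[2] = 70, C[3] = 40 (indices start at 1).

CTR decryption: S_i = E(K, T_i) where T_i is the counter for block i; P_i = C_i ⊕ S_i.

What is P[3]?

P[3] = 250

P[3]: T = 27, S = E(K, T) = 210; 40 ⊕ 210 = 250.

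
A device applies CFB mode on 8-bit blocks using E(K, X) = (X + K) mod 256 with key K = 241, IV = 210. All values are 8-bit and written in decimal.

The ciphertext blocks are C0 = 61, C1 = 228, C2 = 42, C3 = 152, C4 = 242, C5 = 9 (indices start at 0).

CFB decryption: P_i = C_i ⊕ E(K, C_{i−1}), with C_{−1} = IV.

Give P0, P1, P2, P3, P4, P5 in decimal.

P0: E(K, 210) = 195; 61 ⊕ 195 = 254.
P1: E(K, 61) = 46; 228 ⊕ 46 = 202.
P2: E(K, 228) = 213; 42 ⊕ 213 = 255.
P3: E(K, 42) = 27; 152 ⊕ 27 = 131.
P4: E(K, 152) = 137; 242 ⊕ 137 = 123.
P5: E(K, 242) = 227; 9 ⊕ 227 = 234.

P0 = 254, P1 = 202, P2 = 255, P3 = 131, P4 = 123, P5 = 234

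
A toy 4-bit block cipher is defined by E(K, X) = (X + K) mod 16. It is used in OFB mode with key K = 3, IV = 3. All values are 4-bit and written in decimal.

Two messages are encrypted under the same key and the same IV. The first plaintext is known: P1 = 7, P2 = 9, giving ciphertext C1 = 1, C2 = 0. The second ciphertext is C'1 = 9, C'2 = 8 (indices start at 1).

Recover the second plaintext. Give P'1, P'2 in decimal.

P'1 = 15, P'2 = 1

In OFB with a reused IV, both messages share the same keystream S_i, so C_i ⊕ C'_i = P_i ⊕ P'_i and thus P'_i = P_i ⊕ C_i ⊕ C'_i.
P'1: 7 ⊕ 1 ⊕ 9 = 15.
P'2: 9 ⊕ 0 ⊕ 8 = 1.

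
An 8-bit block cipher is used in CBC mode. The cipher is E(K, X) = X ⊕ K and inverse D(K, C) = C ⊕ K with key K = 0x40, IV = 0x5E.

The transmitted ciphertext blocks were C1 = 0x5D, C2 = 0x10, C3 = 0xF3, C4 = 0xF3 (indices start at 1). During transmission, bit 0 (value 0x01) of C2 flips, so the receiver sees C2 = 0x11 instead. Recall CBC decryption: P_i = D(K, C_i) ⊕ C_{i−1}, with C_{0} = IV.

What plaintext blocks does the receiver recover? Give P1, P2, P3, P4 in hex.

P1 = 0x43, P2 = 0x0C, P3 = 0xA2, P4 = 0x40

Only C2 changed, to 0x11. In CBC, a change in C_i garbles P_i and flips the same bit in P_{i+1}. Decrypting the received ciphertext:
P1: D(K, 0x5D) = 0x1D; 0x1D ⊕ 0x5E = 0x43.
P2: D(K, 0x11) = 0x51; 0x51 ⊕ 0x5D = 0x0C.
P3: D(K, 0xF3) = 0xB3; 0xB3 ⊕ 0x11 = 0xA2.
P4: D(K, 0xF3) = 0xB3; 0xB3 ⊕ 0xF3 = 0x40.
Blocks that differ from the original plaintext: P2, P3.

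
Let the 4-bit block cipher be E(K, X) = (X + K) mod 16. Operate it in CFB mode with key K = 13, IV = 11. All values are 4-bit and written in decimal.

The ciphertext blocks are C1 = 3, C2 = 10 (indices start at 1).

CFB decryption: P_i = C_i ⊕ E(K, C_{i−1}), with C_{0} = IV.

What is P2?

P2 = 10

P2: E(K, 3) = 0; 10 ⊕ 0 = 10.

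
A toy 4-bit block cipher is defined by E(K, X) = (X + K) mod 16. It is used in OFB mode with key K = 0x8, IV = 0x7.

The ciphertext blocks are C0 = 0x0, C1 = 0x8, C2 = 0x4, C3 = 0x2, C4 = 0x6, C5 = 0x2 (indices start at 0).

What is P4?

P4 = 0x9

OFB decryption: S_i = E(K, S_{i−1}) with S_{−1} = IV; P_i = C_i ⊕ S_i.
P0: S = E(K, 0x7) = 0xF; 0x0 ⊕ 0xF = 0xF.
P1: S = E(K, 0xF) = 0x7; 0x8 ⊕ 0x7 = 0xF.
P2: S = E(K, 0x7) = 0xF; 0x4 ⊕ 0xF = 0xB.
P3: S = E(K, 0xF) = 0x7; 0x2 ⊕ 0x7 = 0x5.
P4: S = E(K, 0x7) = 0xF; 0x6 ⊕ 0xF = 0x9.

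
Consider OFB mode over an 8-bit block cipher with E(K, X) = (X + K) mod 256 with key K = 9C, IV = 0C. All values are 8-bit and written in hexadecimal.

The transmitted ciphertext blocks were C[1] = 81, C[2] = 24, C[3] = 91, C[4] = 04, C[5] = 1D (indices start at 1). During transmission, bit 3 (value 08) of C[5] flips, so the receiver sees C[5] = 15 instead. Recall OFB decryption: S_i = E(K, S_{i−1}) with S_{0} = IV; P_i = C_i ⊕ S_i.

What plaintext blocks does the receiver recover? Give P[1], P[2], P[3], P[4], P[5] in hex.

P[1] = 29, P[2] = 60, P[3] = 71, P[4] = 78, P[5] = 0D

Only C[5] changed, to 15. In OFB, a change in C_i flips the same bit in P_i only; the keystream is unaffected. Decrypting the received ciphertext:
P[1]: S = E(K, 0C) = A8; 81 ⊕ A8 = 29.
P[2]: S = E(K, A8) = 44; 24 ⊕ 44 = 60.
P[3]: S = E(K, 44) = E0; 91 ⊕ E0 = 71.
P[4]: S = E(K, E0) = 7C; 04 ⊕ 7C = 78.
P[5]: S = E(K, 7C) = 18; 15 ⊕ 18 = 0D.
Blocks that differ from the original plaintext: P[5].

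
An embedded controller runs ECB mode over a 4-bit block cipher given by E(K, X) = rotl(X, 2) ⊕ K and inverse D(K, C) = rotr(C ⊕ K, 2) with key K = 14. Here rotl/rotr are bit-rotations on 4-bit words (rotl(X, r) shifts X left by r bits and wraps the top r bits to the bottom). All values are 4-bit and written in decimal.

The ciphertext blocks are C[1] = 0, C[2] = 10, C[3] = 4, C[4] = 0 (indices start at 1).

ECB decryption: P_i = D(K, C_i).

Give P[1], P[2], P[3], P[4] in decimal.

P[1] = 11, P[2] = 1, P[3] = 10, P[4] = 11

P[1]: D(K, 0) = 11.
P[2]: D(K, 10) = 1.
P[3]: D(K, 4) = 10.
P[4]: D(K, 0) = 11.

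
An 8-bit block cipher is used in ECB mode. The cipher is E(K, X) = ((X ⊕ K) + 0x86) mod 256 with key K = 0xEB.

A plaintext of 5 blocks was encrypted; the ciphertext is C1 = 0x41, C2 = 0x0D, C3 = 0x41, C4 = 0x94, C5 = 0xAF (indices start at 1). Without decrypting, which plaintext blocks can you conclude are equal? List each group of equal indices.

ECB encrypts each block independently with the same key, so equal ciphertext blocks imply equal plaintext blocks.
C1 = C3 = 0x41, so P1 = P3.

P1 = P3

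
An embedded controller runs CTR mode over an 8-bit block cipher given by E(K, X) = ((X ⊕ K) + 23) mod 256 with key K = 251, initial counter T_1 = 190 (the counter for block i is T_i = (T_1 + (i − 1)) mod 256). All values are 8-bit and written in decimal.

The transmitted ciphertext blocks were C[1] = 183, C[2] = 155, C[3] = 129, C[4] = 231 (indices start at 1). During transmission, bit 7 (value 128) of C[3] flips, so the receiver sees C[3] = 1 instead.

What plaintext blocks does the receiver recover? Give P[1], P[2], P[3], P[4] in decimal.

CTR decryption: S_i = E(K, T_i) where T_i is the counter for block i; P_i = C_i ⊕ S_i.
Only C[3] changed, to 1. In CTR, a change in C_i flips the same bit in P_i only; the keystream is unaffected. Decrypting the received ciphertext:
P[1]: T = 190, S = E(K, T) = 92; 183 ⊕ 92 = 235.
P[2]: T = 191, S = E(K, T) = 91; 155 ⊕ 91 = 192.
P[3]: T = 192, S = E(K, T) = 82; 1 ⊕ 82 = 83.
P[4]: T = 193, S = E(K, T) = 81; 231 ⊕ 81 = 182.
Blocks that differ from the original plaintext: P[3].

P[1] = 235, P[2] = 192, P[3] = 83, P[4] = 182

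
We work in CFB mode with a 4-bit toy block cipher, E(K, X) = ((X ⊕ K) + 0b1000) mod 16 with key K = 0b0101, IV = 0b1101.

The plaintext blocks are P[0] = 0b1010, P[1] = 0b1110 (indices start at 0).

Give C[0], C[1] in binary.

C[0] = 0b1010, C[1] = 0b1001

CFB encryption: C_i = P_i ⊕ E(K, C_{i−1}), with C_{−1} = IV.
C[0]: E(K, 0b1101) = 0b0000; 0b1010 ⊕ 0b0000 = 0b1010.
C[1]: E(K, 0b1010) = 0b0111; 0b1110 ⊕ 0b0111 = 0b1001.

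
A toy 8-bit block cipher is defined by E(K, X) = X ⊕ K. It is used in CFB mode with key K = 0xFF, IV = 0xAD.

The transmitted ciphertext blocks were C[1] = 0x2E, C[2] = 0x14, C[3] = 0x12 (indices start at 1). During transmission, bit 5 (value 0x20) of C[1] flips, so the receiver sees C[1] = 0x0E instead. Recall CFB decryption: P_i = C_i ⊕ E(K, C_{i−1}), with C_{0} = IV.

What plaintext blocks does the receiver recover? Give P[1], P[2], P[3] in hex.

P[1] = 0x5C, P[2] = 0xE5, P[3] = 0xF9

Only C[1] changed, to 0x0E. In CFB, a change in C_i flips the same bit in P_i and garbles P_{i+1}. Decrypting the received ciphertext:
P[1]: E(K, 0xAD) = 0x52; 0x0E ⊕ 0x52 = 0x5C.
P[2]: E(K, 0x0E) = 0xF1; 0x14 ⊕ 0xF1 = 0xE5.
P[3]: E(K, 0x14) = 0xEB; 0x12 ⊕ 0xEB = 0xF9.
Blocks that differ from the original plaintext: P[1], P[2].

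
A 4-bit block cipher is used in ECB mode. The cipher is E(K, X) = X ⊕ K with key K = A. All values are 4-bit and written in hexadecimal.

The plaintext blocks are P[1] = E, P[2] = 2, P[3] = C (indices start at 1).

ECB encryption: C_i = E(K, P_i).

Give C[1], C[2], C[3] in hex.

C[1] = 4, C[2] = 8, C[3] = 6

C[1]: E(K, E) = 4.
C[2]: E(K, 2) = 8.
C[3]: E(K, C) = 6.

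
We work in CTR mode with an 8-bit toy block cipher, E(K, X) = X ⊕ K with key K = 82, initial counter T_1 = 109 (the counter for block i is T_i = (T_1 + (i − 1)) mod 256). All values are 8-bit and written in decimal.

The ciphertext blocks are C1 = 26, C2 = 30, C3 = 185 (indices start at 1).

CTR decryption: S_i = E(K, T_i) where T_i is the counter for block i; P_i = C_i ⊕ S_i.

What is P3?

P3 = 132

P3: T = 111, S = E(K, T) = 61; 185 ⊕ 61 = 132.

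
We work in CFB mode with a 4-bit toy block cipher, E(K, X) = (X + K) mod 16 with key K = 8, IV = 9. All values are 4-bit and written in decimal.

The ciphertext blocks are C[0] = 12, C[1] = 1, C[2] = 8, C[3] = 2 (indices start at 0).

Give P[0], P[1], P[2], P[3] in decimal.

P[0] = 13, P[1] = 5, P[2] = 1, P[3] = 2

CFB decryption: P_i = C_i ⊕ E(K, C_{i−1}), with C_{−1} = IV.
P[0]: E(K, 9) = 1; 12 ⊕ 1 = 13.
P[1]: E(K, 12) = 4; 1 ⊕ 4 = 5.
P[2]: E(K, 1) = 9; 8 ⊕ 9 = 1.
P[3]: E(K, 8) = 0; 2 ⊕ 0 = 2.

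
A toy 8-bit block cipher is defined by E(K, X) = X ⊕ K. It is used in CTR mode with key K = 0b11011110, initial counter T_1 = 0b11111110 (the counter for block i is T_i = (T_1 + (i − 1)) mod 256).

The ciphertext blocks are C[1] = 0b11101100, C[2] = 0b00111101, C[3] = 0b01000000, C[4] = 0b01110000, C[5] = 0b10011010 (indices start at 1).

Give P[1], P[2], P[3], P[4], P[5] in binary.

P[1] = 0b11001100, P[2] = 0b00011100, P[3] = 0b10011110, P[4] = 0b10101111, P[5] = 0b01000110

CTR decryption: S_i = E(K, T_i) where T_i is the counter for block i; P_i = C_i ⊕ S_i.
P[1]: T = 0b11111110, S = E(K, T) = 0b00100000; 0b11101100 ⊕ 0b00100000 = 0b11001100.
P[2]: T = 0b11111111, S = E(K, T) = 0b00100001; 0b00111101 ⊕ 0b00100001 = 0b00011100.
P[3]: T = 0b00000000, S = E(K, T) = 0b11011110; 0b01000000 ⊕ 0b11011110 = 0b10011110.
P[4]: T = 0b00000001, S = E(K, T) = 0b11011111; 0b01110000 ⊕ 0b11011111 = 0b10101111.
P[5]: T = 0b00000010, S = E(K, T) = 0b11011100; 0b10011010 ⊕ 0b11011100 = 0b01000110.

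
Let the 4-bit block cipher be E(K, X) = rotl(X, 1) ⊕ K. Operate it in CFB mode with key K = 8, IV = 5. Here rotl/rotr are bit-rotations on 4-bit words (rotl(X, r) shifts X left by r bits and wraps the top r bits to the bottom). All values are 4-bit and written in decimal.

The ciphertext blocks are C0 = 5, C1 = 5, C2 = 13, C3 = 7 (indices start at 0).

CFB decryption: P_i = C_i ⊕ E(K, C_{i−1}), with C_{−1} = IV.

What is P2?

P2: E(K, 5) = 2; 13 ⊕ 2 = 15.

P2 = 15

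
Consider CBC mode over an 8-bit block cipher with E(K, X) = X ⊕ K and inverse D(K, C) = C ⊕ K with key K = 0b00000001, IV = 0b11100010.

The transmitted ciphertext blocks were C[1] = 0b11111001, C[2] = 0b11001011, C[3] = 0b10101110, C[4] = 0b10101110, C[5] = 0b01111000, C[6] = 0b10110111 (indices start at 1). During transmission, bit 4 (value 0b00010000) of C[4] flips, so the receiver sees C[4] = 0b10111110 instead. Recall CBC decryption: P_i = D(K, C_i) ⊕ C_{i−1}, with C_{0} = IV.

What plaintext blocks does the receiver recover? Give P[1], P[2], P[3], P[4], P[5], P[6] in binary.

P[1] = 0b00011010, P[2] = 0b00110011, P[3] = 0b01100100, P[4] = 0b00010001, P[5] = 0b11000111, P[6] = 0b11001110

Only C[4] changed, to 0b10111110. In CBC, a change in C_i garbles P_i and flips the same bit in P_{i+1}. Decrypting the received ciphertext:
P[1]: D(K, 0b11111001) = 0b11111000; 0b11111000 ⊕ 0b11100010 = 0b00011010.
P[2]: D(K, 0b11001011) = 0b11001010; 0b11001010 ⊕ 0b11111001 = 0b00110011.
P[3]: D(K, 0b10101110) = 0b10101111; 0b10101111 ⊕ 0b11001011 = 0b01100100.
P[4]: D(K, 0b10111110) = 0b10111111; 0b10111111 ⊕ 0b10101110 = 0b00010001.
P[5]: D(K, 0b01111000) = 0b01111001; 0b01111001 ⊕ 0b10111110 = 0b11000111.
P[6]: D(K, 0b10110111) = 0b10110110; 0b10110110 ⊕ 0b01111000 = 0b11001110.
Blocks that differ from the original plaintext: P[4], P[5].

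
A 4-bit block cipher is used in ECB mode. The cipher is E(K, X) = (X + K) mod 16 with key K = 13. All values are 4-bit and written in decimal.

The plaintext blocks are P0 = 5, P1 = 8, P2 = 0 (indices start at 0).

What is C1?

C1 = 5

ECB encryption: C_i = E(K, P_i).
C1: E(K, 8) = 5.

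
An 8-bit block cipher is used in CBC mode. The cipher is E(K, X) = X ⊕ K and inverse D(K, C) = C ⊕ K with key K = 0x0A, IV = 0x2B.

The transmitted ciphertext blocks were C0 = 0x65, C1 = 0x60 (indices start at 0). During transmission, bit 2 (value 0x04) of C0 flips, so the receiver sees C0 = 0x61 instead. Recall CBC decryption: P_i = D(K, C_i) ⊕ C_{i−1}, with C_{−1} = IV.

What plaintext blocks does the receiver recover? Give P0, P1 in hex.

Only C0 changed, to 0x61. In CBC, a change in C_i garbles P_i and flips the same bit in P_{i+1}. Decrypting the received ciphertext:
P0: D(K, 0x61) = 0x6B; 0x6B ⊕ 0x2B = 0x40.
P1: D(K, 0x60) = 0x6A; 0x6A ⊕ 0x61 = 0x0B.
Blocks that differ from the original plaintext: P0, P1.

P0 = 0x40, P1 = 0x0B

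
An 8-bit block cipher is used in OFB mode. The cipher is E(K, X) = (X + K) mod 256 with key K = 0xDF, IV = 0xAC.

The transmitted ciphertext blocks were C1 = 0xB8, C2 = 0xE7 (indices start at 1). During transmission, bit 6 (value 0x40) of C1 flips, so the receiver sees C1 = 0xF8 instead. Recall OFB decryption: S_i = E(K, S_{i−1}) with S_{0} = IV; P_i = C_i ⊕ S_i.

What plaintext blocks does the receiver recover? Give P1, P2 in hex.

P1 = 0x73, P2 = 0x8D

Only C1 changed, to 0xF8. In OFB, a change in C_i flips the same bit in P_i only; the keystream is unaffected. Decrypting the received ciphertext:
P1: S = E(K, 0xAC) = 0x8B; 0xF8 ⊕ 0x8B = 0x73.
P2: S = E(K, 0x8B) = 0x6A; 0xE7 ⊕ 0x6A = 0x8D.
Blocks that differ from the original plaintext: P1.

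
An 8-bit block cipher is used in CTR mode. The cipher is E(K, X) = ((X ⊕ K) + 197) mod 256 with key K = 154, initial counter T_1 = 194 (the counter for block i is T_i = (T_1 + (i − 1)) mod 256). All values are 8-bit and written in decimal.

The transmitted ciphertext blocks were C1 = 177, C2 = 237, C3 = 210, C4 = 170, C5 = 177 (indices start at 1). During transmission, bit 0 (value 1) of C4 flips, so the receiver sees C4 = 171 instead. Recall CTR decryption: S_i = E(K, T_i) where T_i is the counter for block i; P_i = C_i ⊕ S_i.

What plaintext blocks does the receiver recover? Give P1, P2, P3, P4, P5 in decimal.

P1 = 172, P2 = 243, P3 = 241, P4 = 143, P5 = 144

Only C4 changed, to 171. In CTR, a change in C_i flips the same bit in P_i only; the keystream is unaffected. Decrypting the received ciphertext:
P1: T = 194, S = E(K, T) = 29; 177 ⊕ 29 = 172.
P2: T = 195, S = E(K, T) = 30; 237 ⊕ 30 = 243.
P3: T = 196, S = E(K, T) = 35; 210 ⊕ 35 = 241.
P4: T = 197, S = E(K, T) = 36; 171 ⊕ 36 = 143.
P5: T = 198, S = E(K, T) = 33; 177 ⊕ 33 = 144.
Blocks that differ from the original plaintext: P4.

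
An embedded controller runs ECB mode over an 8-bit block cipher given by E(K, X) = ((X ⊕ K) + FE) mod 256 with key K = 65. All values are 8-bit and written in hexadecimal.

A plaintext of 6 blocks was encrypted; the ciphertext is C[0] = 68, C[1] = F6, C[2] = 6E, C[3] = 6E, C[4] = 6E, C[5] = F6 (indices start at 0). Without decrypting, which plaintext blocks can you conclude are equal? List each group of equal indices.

ECB encrypts each block independently with the same key, so equal ciphertext blocks imply equal plaintext blocks.
C[1] = C[5] = F6, so P[1] = P[5].
C[2] = C[3] = C[4] = 6E, so P[2] = P[3] = P[4].

P[1] = P[5]; P[2] = P[3] = P[4]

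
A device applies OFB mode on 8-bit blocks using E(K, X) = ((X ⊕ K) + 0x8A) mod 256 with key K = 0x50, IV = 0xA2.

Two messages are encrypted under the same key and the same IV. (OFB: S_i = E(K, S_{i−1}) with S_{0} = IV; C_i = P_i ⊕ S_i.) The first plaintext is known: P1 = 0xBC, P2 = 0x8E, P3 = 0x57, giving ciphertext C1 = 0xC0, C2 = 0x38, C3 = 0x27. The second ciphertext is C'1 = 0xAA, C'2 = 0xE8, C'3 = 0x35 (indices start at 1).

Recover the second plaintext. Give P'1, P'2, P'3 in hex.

P'1 = 0xD6, P'2 = 0x5E, P'3 = 0x45

In OFB with a reused IV, both messages share the same keystream S_i, so C_i ⊕ C'_i = P_i ⊕ P'_i and thus P'_i = P_i ⊕ C_i ⊕ C'_i.
P'1: 0xBC ⊕ 0xC0 ⊕ 0xAA = 0xD6.
P'2: 0x8E ⊕ 0x38 ⊕ 0xE8 = 0x5E.
P'3: 0x57 ⊕ 0x27 ⊕ 0x35 = 0x45.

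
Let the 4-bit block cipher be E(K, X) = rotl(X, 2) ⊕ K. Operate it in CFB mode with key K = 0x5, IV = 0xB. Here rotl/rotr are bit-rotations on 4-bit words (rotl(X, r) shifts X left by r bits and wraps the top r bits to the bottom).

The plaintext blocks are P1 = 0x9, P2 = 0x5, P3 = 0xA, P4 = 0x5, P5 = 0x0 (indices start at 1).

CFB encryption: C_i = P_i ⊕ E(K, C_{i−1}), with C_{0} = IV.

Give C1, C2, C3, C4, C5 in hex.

C1: E(K, 0xB) = 0xB; 0x9 ⊕ 0xB = 0x2.
C2: E(K, 0x2) = 0xD; 0x5 ⊕ 0xD = 0x8.
C3: E(K, 0x8) = 0x7; 0xA ⊕ 0x7 = 0xD.
C4: E(K, 0xD) = 0x2; 0x5 ⊕ 0x2 = 0x7.
C5: E(K, 0x7) = 0x8; 0x0 ⊕ 0x8 = 0x8.

C1 = 0x2, C2 = 0x8, C3 = 0xD, C4 = 0x7, C5 = 0x8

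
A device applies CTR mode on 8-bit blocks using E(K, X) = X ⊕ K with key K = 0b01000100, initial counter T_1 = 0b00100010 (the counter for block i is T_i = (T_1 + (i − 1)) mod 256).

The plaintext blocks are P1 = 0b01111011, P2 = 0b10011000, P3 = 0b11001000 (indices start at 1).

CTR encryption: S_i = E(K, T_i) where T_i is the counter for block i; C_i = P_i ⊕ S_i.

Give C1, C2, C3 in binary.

C1: T = 0b00100010, S = E(K, T) = 0b01100110; 0b01111011 ⊕ 0b01100110 = 0b00011101.
C2: T = 0b00100011, S = E(K, T) = 0b01100111; 0b10011000 ⊕ 0b01100111 = 0b11111111.
C3: T = 0b00100100, S = E(K, T) = 0b01100000; 0b11001000 ⊕ 0b01100000 = 0b10101000.

C1 = 0b00011101, C2 = 0b11111111, C3 = 0b10101000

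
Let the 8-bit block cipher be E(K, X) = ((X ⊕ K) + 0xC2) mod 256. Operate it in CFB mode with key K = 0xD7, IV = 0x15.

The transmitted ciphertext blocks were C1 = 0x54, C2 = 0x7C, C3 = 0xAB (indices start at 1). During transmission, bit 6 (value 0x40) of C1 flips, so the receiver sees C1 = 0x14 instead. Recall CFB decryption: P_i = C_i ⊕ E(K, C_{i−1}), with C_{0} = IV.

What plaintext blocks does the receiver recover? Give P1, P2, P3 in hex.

Only C1 changed, to 0x14. In CFB, a change in C_i flips the same bit in P_i and garbles P_{i+1}. Decrypting the received ciphertext:
P1: E(K, 0x15) = 0x84; 0x14 ⊕ 0x84 = 0x90.
P2: E(K, 0x14) = 0x85; 0x7C ⊕ 0x85 = 0xF9.
P3: E(K, 0x7C) = 0x6D; 0xAB ⊕ 0x6D = 0xC6.
Blocks that differ from the original plaintext: P1, P2.

P1 = 0x90, P2 = 0xF9, P3 = 0xC6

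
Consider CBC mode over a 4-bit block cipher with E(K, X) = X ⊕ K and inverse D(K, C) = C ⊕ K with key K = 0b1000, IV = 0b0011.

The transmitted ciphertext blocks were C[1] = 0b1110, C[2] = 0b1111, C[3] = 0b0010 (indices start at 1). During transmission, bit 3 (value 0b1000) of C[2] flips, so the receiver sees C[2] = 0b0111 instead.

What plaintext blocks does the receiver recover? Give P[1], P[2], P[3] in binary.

P[1] = 0b0101, P[2] = 0b0001, P[3] = 0b1101

CBC decryption: P_i = D(K, C_i) ⊕ C_{i−1}, with C_{0} = IV.
Only C[2] changed, to 0b0111. In CBC, a change in C_i garbles P_i and flips the same bit in P_{i+1}. Decrypting the received ciphertext:
P[1]: D(K, 0b1110) = 0b0110; 0b0110 ⊕ 0b0011 = 0b0101.
P[2]: D(K, 0b0111) = 0b1111; 0b1111 ⊕ 0b1110 = 0b0001.
P[3]: D(K, 0b0010) = 0b1010; 0b1010 ⊕ 0b0111 = 0b1101.
Blocks that differ from the original plaintext: P[2], P[3].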